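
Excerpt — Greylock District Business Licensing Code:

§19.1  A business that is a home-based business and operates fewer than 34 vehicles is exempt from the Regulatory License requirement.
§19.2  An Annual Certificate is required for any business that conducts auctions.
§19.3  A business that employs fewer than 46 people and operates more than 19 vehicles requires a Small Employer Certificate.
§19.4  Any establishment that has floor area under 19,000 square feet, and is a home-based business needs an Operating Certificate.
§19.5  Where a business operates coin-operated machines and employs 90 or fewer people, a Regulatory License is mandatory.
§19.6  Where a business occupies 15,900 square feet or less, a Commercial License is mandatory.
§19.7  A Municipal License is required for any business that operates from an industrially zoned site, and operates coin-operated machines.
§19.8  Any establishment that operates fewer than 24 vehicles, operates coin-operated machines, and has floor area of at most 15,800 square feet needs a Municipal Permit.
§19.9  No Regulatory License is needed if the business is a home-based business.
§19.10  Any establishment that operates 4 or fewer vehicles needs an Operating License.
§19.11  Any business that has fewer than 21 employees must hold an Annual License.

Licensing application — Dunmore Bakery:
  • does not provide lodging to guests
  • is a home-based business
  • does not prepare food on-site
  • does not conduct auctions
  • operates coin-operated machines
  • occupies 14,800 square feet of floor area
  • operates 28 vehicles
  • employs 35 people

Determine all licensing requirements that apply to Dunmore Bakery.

§19.1 is a home-based business; vehicles 28 < 34 → exempt from Regulatory License.
§19.2 does not conduct auctions → Annual Certificate not required.
§19.3 employees 35 < 46; vehicles 28 > 19 → Small Employer Certificate required.
§19.4 floor area 14,800 square feet < 19,000 square feet; is a home-based business → Operating Certificate required.
§19.5 operates coin-operated machines; employees 35 ≤ 90 → Regulatory License required.
§19.6 floor area 14,800 square feet ≤ 15,900 square feet → Commercial License required.
§19.7 is a home-based business (not: operates from an industrially zoned site); operates coin-operated machines → Municipal License not required.
§19.8 vehicles 28 ≥ 24; operates coin-operated machines; floor area 14,800 square feet ≤ 15,800 square feet → Municipal Permit not required.
§19.9 is a home-based business → exempt from Regulatory License.
§19.10 vehicles 28 > 4 → Operating License not required.
§19.11 employees 35 ≥ 21 → Annual License not required.

Commercial License, Operating Certificate, Small Employer Certificate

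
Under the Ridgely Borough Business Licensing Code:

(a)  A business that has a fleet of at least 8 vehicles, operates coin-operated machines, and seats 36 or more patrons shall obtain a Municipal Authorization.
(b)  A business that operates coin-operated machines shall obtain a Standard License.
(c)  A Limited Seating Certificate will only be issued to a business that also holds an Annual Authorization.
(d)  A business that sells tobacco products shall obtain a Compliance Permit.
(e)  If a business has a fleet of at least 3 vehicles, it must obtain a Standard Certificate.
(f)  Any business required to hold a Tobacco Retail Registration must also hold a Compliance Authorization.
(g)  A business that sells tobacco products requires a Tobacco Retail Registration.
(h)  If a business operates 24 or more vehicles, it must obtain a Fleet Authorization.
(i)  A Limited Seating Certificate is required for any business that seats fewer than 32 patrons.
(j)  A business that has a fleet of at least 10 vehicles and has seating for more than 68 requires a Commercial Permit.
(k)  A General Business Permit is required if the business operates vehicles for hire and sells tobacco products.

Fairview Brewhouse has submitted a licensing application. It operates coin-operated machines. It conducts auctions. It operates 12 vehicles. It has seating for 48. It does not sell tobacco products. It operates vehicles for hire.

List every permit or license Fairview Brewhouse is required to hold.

(a) vehicles 12 ≥ 8; operates coin-operated machines; seating 48 ≥ 36 → Municipal Authorization required.
(b) operates coin-operated machines → Standard License required.
(c) Limited Seating Certificate is not required → no effect.
(d) does not sell tobacco products → Compliance Permit not required.
(e) vehicles 12 ≥ 3 → Standard Certificate required.
(f) Tobacco Retail Registration is not required → no effect.
(g) does not sell tobacco products → Tobacco Retail Registration not required.
(h) vehicles 12 < 24 → Fleet Authorization not required.
(i) seating 48 ≥ 32 → Limited Seating Certificate not required.
(j) vehicles 12 ≥ 10; seating 48 ≤ 68 → Commercial Permit not required.
(k) operates vehicles for hire; does not sell tobacco products → General Business Permit not required.

Municipal Authorization, Standard Certificate, Standard License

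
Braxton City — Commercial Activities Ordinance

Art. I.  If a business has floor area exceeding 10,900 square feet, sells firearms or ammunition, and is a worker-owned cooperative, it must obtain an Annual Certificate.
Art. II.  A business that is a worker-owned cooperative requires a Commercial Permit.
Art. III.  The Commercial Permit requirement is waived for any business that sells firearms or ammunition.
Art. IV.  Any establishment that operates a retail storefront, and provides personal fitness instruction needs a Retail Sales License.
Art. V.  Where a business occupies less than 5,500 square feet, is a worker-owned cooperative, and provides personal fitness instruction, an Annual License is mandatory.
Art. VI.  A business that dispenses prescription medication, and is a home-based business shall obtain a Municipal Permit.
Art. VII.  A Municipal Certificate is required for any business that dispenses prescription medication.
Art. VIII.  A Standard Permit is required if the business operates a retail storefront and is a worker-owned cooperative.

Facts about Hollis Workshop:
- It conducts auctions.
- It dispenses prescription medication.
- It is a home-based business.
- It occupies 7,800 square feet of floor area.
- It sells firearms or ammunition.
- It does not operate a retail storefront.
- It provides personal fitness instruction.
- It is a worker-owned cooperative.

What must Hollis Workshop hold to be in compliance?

Municipal Certificate, Municipal Permit

Art. I. floor area 7,800 square feet ≤ 10,900 square feet; sells firearms or ammunition; is a worker-owned cooperative → Annual Certificate not required.
Art. II. is a worker-owned cooperative → Commercial Permit required.
Art. III. sells firearms or ammunition → exempt from Commercial Permit.
Art. IV. does not operate a retail storefront; provides personal fitness instruction → Retail Sales License not required.
Art. V. floor area 7,800 square feet ≥ 5,500 square feet; is a worker-owned cooperative; provides personal fitness instruction → Annual License not required.
Art. VI. dispenses prescription medication; is a home-based business → Municipal Permit required.
Art. VII. dispenses prescription medication → Municipal Certificate required.
Art. VIII. does not operate a retail storefront; is a worker-owned cooperative → Standard Permit not required.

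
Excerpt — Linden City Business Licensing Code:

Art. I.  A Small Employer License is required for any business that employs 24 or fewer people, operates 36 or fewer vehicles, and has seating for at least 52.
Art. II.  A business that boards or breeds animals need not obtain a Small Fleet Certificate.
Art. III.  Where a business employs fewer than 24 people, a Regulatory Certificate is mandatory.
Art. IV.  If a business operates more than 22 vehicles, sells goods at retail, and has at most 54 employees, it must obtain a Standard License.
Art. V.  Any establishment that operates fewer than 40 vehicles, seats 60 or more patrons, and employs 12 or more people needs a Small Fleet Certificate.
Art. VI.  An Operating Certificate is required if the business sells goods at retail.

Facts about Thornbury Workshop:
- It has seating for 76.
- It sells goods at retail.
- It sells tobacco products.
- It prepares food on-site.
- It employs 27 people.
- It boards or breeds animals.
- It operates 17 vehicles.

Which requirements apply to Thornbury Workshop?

Art. I. employees 27 > 24; vehicles 17 ≤ 36; seating 76 ≥ 52 → Small Employer License not required.
Art. II. boards or breeds animals → exempt from Small Fleet Certificate.
Art. III. employees 27 ≥ 24 → Regulatory Certificate not required.
Art. IV. vehicles 17 ≤ 22; sells goods at retail; employees 27 ≤ 54 → Standard License not required.
Art. V. vehicles 17 < 40; seating 76 ≥ 60; employees 27 ≥ 12 → Small Fleet Certificate required.
Art. VI. sells goods at retail → Operating Certificate required.

Operating Certificate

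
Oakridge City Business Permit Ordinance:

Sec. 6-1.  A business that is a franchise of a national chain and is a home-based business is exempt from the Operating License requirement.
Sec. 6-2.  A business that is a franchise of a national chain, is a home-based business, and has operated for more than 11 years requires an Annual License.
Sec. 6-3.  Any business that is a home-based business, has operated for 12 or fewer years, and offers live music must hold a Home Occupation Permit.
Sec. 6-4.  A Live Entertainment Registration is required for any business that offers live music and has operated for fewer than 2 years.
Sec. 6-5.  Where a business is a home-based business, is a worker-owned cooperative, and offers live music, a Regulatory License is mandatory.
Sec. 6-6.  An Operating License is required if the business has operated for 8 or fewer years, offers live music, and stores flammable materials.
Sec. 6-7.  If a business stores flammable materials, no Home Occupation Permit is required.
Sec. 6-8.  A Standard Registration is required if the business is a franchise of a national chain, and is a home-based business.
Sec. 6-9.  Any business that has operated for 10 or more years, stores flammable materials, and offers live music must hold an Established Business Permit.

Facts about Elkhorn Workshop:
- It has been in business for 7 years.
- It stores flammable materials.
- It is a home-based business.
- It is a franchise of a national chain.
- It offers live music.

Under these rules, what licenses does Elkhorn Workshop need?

Sec. 6-1. is a franchise of a national chain; is a home-based business → exempt from Operating License.
Sec. 6-2. is a franchise of a national chain; is a home-based business; years in business 7 ≤ 11 → Annual License not required.
Sec. 6-3. is a home-based business; years in business 7 ≤ 12; offers live music → Home Occupation Permit required.
Sec. 6-4. offers live music; years in business 7 ≥ 2 → Live Entertainment Registration not required.
Sec. 6-5. is a home-based business; is a franchise of a national chain (not: is a worker-owned cooperative); offers live music → Regulatory License not required.
Sec. 6-6. years in business 7 ≤ 8; offers live music; stores flammable materials → Operating License required.
Sec. 6-7. stores flammable materials → exempt from Home Occupation Permit.
Sec. 6-8. is a franchise of a national chain; is a home-based business → Standard Registration required.
Sec. 6-9. years in business 7 < 10; stores flammable materials; offers live music → Established Business Permit not required.

Standard Registration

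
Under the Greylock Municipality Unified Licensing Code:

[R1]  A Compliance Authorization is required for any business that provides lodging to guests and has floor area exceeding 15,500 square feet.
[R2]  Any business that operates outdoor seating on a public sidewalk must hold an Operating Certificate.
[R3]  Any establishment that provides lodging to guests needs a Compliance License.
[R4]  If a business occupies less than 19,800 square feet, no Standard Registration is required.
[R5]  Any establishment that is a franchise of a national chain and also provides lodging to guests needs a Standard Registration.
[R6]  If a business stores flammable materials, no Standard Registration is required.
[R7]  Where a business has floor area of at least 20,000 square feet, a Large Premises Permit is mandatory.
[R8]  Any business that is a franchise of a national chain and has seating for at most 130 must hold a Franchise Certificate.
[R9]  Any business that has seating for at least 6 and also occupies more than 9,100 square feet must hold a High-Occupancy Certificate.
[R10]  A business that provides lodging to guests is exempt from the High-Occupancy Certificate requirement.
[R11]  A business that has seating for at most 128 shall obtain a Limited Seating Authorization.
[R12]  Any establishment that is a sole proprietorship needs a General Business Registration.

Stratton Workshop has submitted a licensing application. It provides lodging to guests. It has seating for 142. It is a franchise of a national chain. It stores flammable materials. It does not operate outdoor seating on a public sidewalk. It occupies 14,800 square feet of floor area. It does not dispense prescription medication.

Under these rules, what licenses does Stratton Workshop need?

[R1] provides lodging to guests; floor area 14,800 square feet ≤ 15,500 square feet → Compliance Authorization not required.
[R2] does not operate outdoor seating on a public sidewalk → Operating Certificate not required.
[R3] provides lodging to guests → Compliance License required.
[R4] floor area 14,800 square feet < 19,800 square feet → exempt from Standard Registration.
[R5] is a franchise of a national chain; provides lodging to guests → Standard Registration required.
[R6] stores flammable materials → exempt from Standard Registration.
[R7] floor area 14,800 square feet < 20,000 square feet → Large Premises Permit not required.
[R8] is a franchise of a national chain; seating 142 > 130 → Franchise Certificate not required.
[R9] seating 142 ≥ 6; floor area 14,800 square feet > 9,100 square feet → High-Occupancy Certificate required.
[R10] provides lodging to guests → exempt from High-Occupancy Certificate.
[R11] seating 142 > 128 → Limited Seating Authorization not required.
[R12] is a franchise of a national chain (not: is a sole proprietorship) → General Business Registration not required.

Compliance License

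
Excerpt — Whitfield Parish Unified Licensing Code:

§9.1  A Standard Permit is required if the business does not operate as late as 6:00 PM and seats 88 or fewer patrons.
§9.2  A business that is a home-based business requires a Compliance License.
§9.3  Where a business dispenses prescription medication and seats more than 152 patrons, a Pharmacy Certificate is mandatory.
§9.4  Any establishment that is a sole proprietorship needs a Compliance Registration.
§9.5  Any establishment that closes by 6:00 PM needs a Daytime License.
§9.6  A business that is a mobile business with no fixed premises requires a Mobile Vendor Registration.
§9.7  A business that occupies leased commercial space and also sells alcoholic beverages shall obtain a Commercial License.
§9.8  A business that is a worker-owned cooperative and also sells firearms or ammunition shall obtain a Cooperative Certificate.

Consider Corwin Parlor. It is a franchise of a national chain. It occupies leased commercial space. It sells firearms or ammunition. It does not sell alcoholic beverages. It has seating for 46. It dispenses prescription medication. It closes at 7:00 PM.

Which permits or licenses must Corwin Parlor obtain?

§9.1 closes 7:00 PM, after 6:00 PM; seating 46 ≤ 88 → Standard Permit not required.
§9.2 occupies leased commercial space (not: is a home-based business) → Compliance License not required.
§9.3 dispenses prescription medication; seating 46 ≤ 152 → Pharmacy Certificate not required.
§9.4 is a franchise of a national chain (not: is a sole proprietorship) → Compliance Registration not required.
§9.5 closes 7:00 PM, after 6:00 PM → Daytime License not required.
§9.6 occupies leased commercial space (not: is a mobile business with no fixed premises) → Mobile Vendor Registration not required.
§9.7 occupies leased commercial space; does not sell alcoholic beverages → Commercial License not required.
§9.8 is a franchise of a national chain (not: is a worker-owned cooperative); sells firearms or ammunition → Cooperative Certificate not required.

None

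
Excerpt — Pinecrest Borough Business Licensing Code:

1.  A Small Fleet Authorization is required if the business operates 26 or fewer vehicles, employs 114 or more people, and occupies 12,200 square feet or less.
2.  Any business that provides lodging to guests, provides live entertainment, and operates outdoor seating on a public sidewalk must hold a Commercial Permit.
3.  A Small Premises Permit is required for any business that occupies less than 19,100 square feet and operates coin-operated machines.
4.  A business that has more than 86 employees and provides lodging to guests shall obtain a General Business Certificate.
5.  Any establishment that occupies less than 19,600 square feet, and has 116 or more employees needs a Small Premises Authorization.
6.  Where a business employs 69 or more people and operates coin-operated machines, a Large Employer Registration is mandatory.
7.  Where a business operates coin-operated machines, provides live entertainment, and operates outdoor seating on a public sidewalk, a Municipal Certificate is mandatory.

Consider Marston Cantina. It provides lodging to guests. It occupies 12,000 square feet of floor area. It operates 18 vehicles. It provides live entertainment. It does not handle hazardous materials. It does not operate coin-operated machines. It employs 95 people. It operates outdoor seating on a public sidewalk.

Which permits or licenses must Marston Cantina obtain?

Commercial Permit, General Business Certificate

1. vehicles 18 ≤ 26; employees 95 < 114; floor area 12,000 square feet ≤ 12,200 square feet → Small Fleet Authorization not required.
2. provides lodging to guests; provides live entertainment; operates outdoor seating on a public sidewalk → Commercial Permit required.
3. floor area 12,000 square feet < 19,100 square feet; does not operate coin-operated machines → Small Premises Permit not required.
4. employees 95 > 86; provides lodging to guests → General Business Certificate required.
5. floor area 12,000 square feet < 19,600 square feet; employees 95 < 116 → Small Premises Authorization not required.
6. employees 95 ≥ 69; does not operate coin-operated machines → Large Employer Registration not required.
7. does not operate coin-operated machines; provides live entertainment; operates outdoor seating on a public sidewalk → Municipal Certificate not required.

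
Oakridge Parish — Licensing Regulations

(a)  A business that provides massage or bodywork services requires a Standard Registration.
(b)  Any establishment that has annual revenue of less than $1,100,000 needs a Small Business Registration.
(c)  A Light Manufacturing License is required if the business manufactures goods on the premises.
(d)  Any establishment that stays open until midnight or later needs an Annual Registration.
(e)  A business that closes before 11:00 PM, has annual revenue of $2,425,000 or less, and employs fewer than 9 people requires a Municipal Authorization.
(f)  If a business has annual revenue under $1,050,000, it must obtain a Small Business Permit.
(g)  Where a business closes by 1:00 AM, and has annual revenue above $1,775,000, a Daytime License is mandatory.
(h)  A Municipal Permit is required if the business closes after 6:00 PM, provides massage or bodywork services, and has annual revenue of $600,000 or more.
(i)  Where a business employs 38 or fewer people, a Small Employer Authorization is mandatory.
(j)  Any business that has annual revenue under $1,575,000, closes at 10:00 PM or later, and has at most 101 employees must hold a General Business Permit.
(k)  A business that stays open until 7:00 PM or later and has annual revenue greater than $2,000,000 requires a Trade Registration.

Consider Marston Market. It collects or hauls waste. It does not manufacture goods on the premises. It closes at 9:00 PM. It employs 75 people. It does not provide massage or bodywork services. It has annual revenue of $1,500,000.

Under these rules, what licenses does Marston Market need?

(a) does not provide massage or bodywork services → Standard Registration not required.
(b) revenue $1,500,000 ≥ $1,100,000 → Small Business Registration not required.
(c) does not manufacture goods on the premises → Light Manufacturing License not required.
(d) closes 9:00 PM, at/before midnight → Annual Registration not required.
(e) closes 9:00 PM, at/before 11:00 PM; revenue $1,500,000 ≤ $2,425,000; employees 75 ≥ 9 → Municipal Authorization not required.
(f) revenue $1,500,000 ≥ $1,050,000 → Small Business Permit not required.
(g) closes 9:00 PM, at/before 1:00 AM; revenue $1,500,000 ≤ $1,775,000 → Daytime License not required.
(h) closes 9:00 PM, after 6:00 PM; does not provide massage or bodywork services; revenue $1,500,000 ≥ $600,000 → Municipal Permit not required.
(i) employees 75 > 38 → Small Employer Authorization not required.
(j) revenue $1,500,000 < $1,575,000; closes 9:00 PM, at/before 10:00 PM; employees 75 ≤ 101 → General Business Permit not required.
(k) closes 9:00 PM, after 7:00 PM; revenue $1,500,000 ≤ $2,000,000 → Trade Registration not required.

None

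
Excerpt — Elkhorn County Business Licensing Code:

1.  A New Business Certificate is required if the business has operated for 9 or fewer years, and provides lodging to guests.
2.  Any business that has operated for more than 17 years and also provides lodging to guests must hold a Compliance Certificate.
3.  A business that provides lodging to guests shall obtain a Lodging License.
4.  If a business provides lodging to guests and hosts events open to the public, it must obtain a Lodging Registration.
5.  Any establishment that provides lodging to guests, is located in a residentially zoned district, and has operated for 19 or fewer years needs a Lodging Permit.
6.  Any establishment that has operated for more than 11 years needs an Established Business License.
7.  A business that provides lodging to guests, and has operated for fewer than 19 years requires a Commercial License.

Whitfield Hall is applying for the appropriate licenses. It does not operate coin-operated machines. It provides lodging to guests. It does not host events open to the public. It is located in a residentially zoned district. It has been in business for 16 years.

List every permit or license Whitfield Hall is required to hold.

1. years in business 16 > 9; provides lodging to guests → New Business Certificate not required.
2. years in business 16 ≤ 17; provides lodging to guests → Compliance Certificate not required.
3. provides lodging to guests → Lodging License required.
4. provides lodging to guests; does not host events open to the public → Lodging Registration not required.
5. provides lodging to guests; is located in a residentially zoned district; years in business 16 ≤ 19 → Lodging Permit required.
6. years in business 16 > 11 → Established Business License required.
7. provides lodging to guests; years in business 16 < 19 → Commercial License required.

Commercial License, Established Business License, Lodging License, Lodging Permit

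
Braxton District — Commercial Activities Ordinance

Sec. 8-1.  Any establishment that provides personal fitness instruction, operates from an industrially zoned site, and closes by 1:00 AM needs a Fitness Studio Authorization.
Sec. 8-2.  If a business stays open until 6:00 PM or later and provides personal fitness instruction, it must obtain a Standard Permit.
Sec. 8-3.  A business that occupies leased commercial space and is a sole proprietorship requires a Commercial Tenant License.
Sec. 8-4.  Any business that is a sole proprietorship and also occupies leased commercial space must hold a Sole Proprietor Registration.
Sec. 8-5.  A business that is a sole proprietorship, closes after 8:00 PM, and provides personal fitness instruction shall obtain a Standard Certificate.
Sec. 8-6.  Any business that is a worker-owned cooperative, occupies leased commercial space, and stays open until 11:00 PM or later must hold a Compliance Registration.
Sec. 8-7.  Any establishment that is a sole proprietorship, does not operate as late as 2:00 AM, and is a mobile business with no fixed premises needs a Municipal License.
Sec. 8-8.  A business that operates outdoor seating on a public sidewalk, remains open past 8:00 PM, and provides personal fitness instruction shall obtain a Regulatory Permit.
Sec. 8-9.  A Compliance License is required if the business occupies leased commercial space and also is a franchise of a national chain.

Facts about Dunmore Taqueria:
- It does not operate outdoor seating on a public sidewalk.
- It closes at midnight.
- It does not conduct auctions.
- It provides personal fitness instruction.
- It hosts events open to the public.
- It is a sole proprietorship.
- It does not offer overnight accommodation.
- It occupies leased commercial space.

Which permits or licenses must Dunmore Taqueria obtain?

Sec. 8-1. provides personal fitness instruction; occupies leased commercial space (not: operates from an industrially zoned site); closes midnight, at/before 1:00 AM → Fitness Studio Authorization not required.
Sec. 8-2. closes midnight, after 6:00 PM; provides personal fitness instruction → Standard Permit required.
Sec. 8-3. occupies leased commercial space; is a sole proprietorship → Commercial Tenant License required.
Sec. 8-4. is a sole proprietorship; occupies leased commercial space → Sole Proprietor Registration required.
Sec. 8-5. is a sole proprietorship; closes midnight, after 8:00 PM; provides personal fitness instruction → Standard Certificate required.
Sec. 8-6. is a sole proprietorship (not: is a worker-owned cooperative); occupies leased commercial space; closes midnight, after 11:00 PM → Compliance Registration not required.
Sec. 8-7. is a sole proprietorship; closes midnight, at/before 2:00 AM; occupies leased commercial space (not: is a mobile business with no fixed premises) → Municipal License not required.
Sec. 8-8. does not operate outdoor seating on a public sidewalk; closes midnight, after 8:00 PM; provides personal fitness instruction → Regulatory Permit not required.
Sec. 8-9. occupies leased commercial space; is a sole proprietorship (not: is a franchise of a national chain) → Compliance License not required.

Commercial Tenant License, Sole Proprietor Registration, Standard Certificate, Standard Permit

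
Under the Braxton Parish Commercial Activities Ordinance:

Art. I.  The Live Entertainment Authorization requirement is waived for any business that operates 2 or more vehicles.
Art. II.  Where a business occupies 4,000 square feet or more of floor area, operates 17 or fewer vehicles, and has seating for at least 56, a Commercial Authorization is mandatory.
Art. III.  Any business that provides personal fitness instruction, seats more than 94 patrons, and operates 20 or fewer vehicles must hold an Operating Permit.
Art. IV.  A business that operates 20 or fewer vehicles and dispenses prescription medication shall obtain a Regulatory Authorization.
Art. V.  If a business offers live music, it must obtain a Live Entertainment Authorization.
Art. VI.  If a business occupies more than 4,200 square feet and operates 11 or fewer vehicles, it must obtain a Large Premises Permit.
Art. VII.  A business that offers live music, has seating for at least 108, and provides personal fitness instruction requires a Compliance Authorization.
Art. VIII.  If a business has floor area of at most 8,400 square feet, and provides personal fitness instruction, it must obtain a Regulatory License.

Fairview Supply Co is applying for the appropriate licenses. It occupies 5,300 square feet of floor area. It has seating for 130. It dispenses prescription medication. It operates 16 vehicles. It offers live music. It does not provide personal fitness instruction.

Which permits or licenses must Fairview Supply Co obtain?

Commercial Authorization, Regulatory Authorization

Art. I. vehicles 16 ≥ 2 → exempt from Live Entertainment Authorization.
Art. II. floor area 5,300 square feet ≥ 4,000 square feet; vehicles 16 ≤ 17; seating 130 ≥ 56 → Commercial Authorization required.
Art. III. does not provide personal fitness instruction; seating 130 > 94; vehicles 16 ≤ 20 → Operating Permit not required.
Art. IV. vehicles 16 ≤ 20; dispenses prescription medication → Regulatory Authorization required.
Art. V. offers live music → Live Entertainment Authorization required.
Art. VI. floor area 5,300 square feet > 4,200 square feet; vehicles 16 > 11 → Large Premises Permit not required.
Art. VII. offers live music; seating 130 ≥ 108; does not provide personal fitness instruction → Compliance Authorization not required.
Art. VIII. floor area 5,300 square feet ≤ 8,400 square feet; does not provide personal fitness instruction → Regulatory License not required.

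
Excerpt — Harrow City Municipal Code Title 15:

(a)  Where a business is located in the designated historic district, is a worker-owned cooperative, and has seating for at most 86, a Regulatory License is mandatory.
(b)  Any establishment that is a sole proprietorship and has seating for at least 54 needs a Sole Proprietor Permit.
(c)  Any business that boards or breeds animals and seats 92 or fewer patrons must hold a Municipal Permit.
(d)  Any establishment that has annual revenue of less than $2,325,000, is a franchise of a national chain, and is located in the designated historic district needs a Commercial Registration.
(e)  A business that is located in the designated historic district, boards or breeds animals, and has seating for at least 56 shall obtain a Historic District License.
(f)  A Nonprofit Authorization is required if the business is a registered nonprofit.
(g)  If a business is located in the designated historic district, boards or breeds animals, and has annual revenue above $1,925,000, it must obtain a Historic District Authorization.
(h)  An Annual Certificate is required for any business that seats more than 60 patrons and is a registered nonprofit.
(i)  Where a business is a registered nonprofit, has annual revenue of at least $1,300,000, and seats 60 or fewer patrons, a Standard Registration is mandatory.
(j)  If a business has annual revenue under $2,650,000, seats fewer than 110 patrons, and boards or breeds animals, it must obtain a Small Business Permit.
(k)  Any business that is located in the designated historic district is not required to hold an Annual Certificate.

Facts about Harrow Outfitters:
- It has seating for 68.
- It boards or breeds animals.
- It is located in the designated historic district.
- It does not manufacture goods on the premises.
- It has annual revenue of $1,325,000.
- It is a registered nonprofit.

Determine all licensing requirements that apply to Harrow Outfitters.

(a) is located in the designated historic district; is a registered nonprofit (not: is a worker-owned cooperative); seating 68 ≤ 86 → Regulatory License not required.
(b) is a registered nonprofit (not: is a sole proprietorship); seating 68 ≥ 54 → Sole Proprietor Permit not required.
(c) boards or breeds animals; seating 68 ≤ 92 → Municipal Permit required.
(d) revenue $1,325,000 < $2,325,000; is a registered nonprofit (not: is a franchise of a national chain); is located in the designated historic district → Commercial Registration not required.
(e) is located in the designated historic district; boards or breeds animals; seating 68 ≥ 56 → Historic District License required.
(f) is a registered nonprofit → Nonprofit Authorization required.
(g) is located in the designated historic district; boards or breeds animals; revenue $1,325,000 ≤ $1,925,000 → Historic District Authorization not required.
(h) seating 68 > 60; is a registered nonprofit → Annual Certificate required.
(i) is a registered nonprofit; revenue $1,325,000 ≥ $1,300,000; seating 68 > 60 → Standard Registration not required.
(j) revenue $1,325,000 < $2,650,000; seating 68 < 110; boards or breeds animals → Small Business Permit required.
(k) is located in the designated historic district → exempt from Annual Certificate.

Historic District License, Municipal Permit, Nonprofit Authorization, Small Business Permit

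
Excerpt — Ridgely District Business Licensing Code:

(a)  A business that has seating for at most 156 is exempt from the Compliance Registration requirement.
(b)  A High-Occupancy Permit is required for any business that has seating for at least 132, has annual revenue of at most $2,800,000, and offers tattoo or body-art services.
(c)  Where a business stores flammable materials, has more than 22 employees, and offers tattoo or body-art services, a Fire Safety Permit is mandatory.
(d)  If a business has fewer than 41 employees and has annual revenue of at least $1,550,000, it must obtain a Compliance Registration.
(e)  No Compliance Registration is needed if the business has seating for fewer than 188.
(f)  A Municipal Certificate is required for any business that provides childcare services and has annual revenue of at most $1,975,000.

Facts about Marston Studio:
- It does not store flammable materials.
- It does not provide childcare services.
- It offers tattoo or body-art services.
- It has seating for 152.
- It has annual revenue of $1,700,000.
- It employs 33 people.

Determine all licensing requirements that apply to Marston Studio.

High-Occupancy Permit

(a) seating 152 ≤ 156 → exempt from Compliance Registration.
(b) seating 152 ≥ 132; revenue $1,700,000 ≤ $2,800,000; offers tattoo or body-art services → High-Occupancy Permit required.
(c) does not store flammable materials; employees 33 > 22; offers tattoo or body-art services → Fire Safety Permit not required.
(d) employees 33 < 41; revenue $1,700,000 ≥ $1,550,000 → Compliance Registration required.
(e) seating 152 < 188 → exempt from Compliance Registration.
(f) does not provide childcare services; revenue $1,700,000 ≤ $1,975,000 → Municipal Certificate not required.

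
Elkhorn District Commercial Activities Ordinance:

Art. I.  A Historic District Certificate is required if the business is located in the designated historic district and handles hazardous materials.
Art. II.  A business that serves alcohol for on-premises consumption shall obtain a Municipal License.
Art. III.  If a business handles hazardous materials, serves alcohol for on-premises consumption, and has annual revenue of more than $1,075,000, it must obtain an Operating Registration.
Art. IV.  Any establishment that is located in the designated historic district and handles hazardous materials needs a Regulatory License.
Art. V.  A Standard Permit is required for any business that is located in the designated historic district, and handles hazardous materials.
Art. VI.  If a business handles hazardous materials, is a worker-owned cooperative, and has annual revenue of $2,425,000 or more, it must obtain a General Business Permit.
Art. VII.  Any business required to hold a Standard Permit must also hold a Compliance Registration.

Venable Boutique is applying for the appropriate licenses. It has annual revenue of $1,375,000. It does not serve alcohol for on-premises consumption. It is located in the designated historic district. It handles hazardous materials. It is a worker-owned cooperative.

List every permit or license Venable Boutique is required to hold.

Compliance Registration, Historic District Certificate, Regulatory License, Standard Permit

Art. I. is located in the designated historic district; handles hazardous materials → Historic District Certificate required.
Art. II. does not serve alcohol for on-premises consumption → Municipal License not required.
Art. III. handles hazardous materials; does not serve alcohol for on-premises consumption; revenue $1,375,000 > $1,075,000 → Operating Registration not required.
Art. IV. is located in the designated historic district; handles hazardous materials → Regulatory License required.
Art. V. is located in the designated historic district; handles hazardous materials → Standard Permit required.
Art. VI. handles hazardous materials; is a worker-owned cooperative; revenue $1,375,000 < $2,425,000 → General Business Permit not required.
Art. VII. Standard Permit is required → Compliance Registration also required.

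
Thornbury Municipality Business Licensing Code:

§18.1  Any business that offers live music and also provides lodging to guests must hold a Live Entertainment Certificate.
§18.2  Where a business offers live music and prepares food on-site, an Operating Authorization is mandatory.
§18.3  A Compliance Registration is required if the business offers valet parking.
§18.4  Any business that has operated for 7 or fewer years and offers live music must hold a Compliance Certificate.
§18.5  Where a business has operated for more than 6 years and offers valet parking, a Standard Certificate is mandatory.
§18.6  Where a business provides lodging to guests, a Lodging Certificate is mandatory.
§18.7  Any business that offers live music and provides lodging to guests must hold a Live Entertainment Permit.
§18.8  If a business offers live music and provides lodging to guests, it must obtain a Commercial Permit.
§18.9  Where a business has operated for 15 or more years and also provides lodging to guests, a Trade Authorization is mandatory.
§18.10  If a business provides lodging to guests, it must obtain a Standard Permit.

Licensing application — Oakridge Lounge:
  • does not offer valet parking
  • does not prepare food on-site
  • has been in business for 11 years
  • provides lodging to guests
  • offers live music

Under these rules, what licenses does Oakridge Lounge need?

§18.1 offers live music; provides lodging to guests → Live Entertainment Certificate required.
§18.2 offers live music; does not prepare food on-site → Operating Authorization not required.
§18.3 does not offer valet parking → Compliance Registration not required.
§18.4 years in business 11 > 7; offers live music → Compliance Certificate not required.
§18.5 years in business 11 > 6; does not offer valet parking → Standard Certificate not required.
§18.6 provides lodging to guests → Lodging Certificate required.
§18.7 offers live music; provides lodging to guests → Live Entertainment Permit required.
§18.8 offers live music; provides lodging to guests → Commercial Permit required.
§18.9 years in business 11 < 15; provides lodging to guests → Trade Authorization not required.
§18.10 provides lodging to guests → Standard Permit required.

Commercial Permit, Live Entertainment Certificate, Live Entertainment Permit, Lodging Certificate, Standard Permit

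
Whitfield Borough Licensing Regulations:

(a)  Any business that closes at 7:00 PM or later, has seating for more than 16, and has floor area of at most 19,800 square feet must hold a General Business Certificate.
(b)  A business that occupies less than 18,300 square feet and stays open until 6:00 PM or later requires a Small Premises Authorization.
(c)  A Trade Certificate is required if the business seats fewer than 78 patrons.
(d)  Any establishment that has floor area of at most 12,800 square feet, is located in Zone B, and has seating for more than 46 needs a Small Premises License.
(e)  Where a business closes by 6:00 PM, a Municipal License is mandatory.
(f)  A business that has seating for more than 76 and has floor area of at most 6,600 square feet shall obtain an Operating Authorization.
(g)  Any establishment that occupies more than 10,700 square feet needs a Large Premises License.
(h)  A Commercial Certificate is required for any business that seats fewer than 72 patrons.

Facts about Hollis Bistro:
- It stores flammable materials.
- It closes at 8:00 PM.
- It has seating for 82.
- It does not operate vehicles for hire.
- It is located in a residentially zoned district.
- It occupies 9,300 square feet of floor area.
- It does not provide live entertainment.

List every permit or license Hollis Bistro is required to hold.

(a) closes 8:00 PM, after 7:00 PM; seating 82 > 16; floor area 9,300 square feet ≤ 19,800 square feet → General Business Certificate required.
(b) floor area 9,300 square feet < 18,300 square feet; closes 8:00 PM, after 6:00 PM → Small Premises Authorization required.
(c) seating 82 ≥ 78 → Trade Certificate not required.
(d) floor area 9,300 square feet ≤ 12,800 square feet; is located in a residentially zoned district (not: is located in Zone B); seating 82 > 46 → Small Premises License not required.
(e) closes 8:00 PM, after 6:00 PM → Municipal License not required.
(f) seating 82 > 76; floor area 9,300 square feet > 6,600 square feet → Operating Authorization not required.
(g) floor area 9,300 square feet ≤ 10,700 square feet → Large Premises License not required.
(h) seating 82 ≥ 72 → Commercial Certificate not required.

General Business Certificate, Small Premises Authorization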